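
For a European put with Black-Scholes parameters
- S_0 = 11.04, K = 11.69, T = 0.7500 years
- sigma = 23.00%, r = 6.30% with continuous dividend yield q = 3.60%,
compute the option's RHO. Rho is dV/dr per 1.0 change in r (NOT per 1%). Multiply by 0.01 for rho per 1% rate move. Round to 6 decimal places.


Answer: Rho = -5.120019

Derivation:
d1 = -0.0859560820; d2 = -0.2851419248
phi(d1) = 0.3974712171; exp(-qT) = 0.9733612415; exp(-rT) = 0.9538489056
N(-d2) = 0.6122322943
Rho = -K*T*exp(-rT)*N(-d2) = -11.6900 * 0.7500 * 0.9538489056 * 0.6122322943 = -5.120019


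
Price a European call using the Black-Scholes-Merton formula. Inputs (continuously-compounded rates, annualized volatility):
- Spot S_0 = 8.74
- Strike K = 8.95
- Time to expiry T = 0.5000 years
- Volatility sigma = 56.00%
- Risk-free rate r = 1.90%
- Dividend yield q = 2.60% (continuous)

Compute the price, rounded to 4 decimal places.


d1 = (ln(S/K) + (r - q + 0.5*sigma^2) * T) / (sigma * sqrt(T)) = 0.12919007
d2 = d1 - sigma * sqrt(T) = -0.26678973
exp(-rT) = 0.99054498; exp(-qT) = 0.98708414
C = S_0 * exp(-qT) * N(d1) - K * exp(-rT) * N(d2)
N(d1) = 0.55139637; N(d2) = 0.39481553
C = 8.7400 * 0.98708414 * 0.55139637 - 8.9500 * 0.99054498 * 0.39481553 = 1.2568

Answer: Price = 1.2568


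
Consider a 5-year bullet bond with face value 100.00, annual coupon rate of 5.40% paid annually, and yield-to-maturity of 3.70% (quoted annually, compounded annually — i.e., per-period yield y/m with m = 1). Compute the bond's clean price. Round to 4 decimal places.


Coupon per period c = face * coupon_rate / m = 5.400000
Periods per year m = 1; per-period yield y/m = 0.037000
Number of cashflows N = 5
Cashflows (t years, CF_t, discount factor 1/(1+y/m)^(m*t), PV):
  t = 1.0000: CF_t = 5.400000, DF = 0.964320, PV = 5.207329
  t = 2.0000: CF_t = 5.400000, DF = 0.929913, PV = 5.021532
  t = 3.0000: CF_t = 5.400000, DF = 0.896734, PV = 4.842365
  t = 4.0000: CF_t = 5.400000, DF = 0.864739, PV = 4.669590
  t = 5.0000: CF_t = 105.400000, DF = 0.833885, PV = 87.891490
Price P = sum_t PV_t = 107.632306

Answer: Price = 107.6323


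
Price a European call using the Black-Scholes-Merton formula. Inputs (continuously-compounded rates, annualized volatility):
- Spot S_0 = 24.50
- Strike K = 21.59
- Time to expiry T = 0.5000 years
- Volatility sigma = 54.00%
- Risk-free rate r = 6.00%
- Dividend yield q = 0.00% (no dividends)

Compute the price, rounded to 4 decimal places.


d1 = (ln(S/K) + (r - q + 0.5*sigma^2) * T) / (sigma * sqrt(T)) = 0.60062926
d2 = d1 - sigma * sqrt(T) = 0.21879160
exp(-rT) = 0.97044553; exp(-qT) = 1.00000000
C = S_0 * exp(-qT) * N(d1) - K * exp(-rT) * N(d2)
N(d1) = 0.72595653; N(d2) = 0.58659380
C = 24.5000 * 1.00000000 * 0.72595653 - 21.5900 * 0.97044553 * 0.58659380 = 5.4957

Answer: Price = 5.4957


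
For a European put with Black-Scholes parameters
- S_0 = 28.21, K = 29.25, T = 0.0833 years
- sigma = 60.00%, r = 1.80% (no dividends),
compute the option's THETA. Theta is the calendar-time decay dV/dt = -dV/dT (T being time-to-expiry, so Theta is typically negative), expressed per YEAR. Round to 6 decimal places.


Answer: Theta = -11.300255

Derivation:
d1 = -0.1138164752; d2 = -0.2869869115
phi(d1) = 0.3963666437; exp(-qT) = 1.0000000000; exp(-rT) = 0.9985017235
Theta = -S*exp(-qT)*phi(d1)*sigma/(2*sqrt(T)) + r*K*exp(-rT)*N(-d2) - q*S*exp(-qT)*N(-d1)
N(-d1) = 0.5453083609; N(-d2) = 0.6129388290; sqrt(T) = 0.2886173938
Term 1 = -28.2100 * 1.0000000000 * 0.3963666437 * 0.6000 / (2 * 0.2886173938) = -11.6224835290
Term 2 = 0.0180 * 29.2500 * 0.9985017235 * 0.6129388290 = 0.3222287812
Term 3 = 0 (no dividend yield, q = 0)
Theta = -11.6224835290 + (0.3222287812) + (0.0000000000) = -11.300255


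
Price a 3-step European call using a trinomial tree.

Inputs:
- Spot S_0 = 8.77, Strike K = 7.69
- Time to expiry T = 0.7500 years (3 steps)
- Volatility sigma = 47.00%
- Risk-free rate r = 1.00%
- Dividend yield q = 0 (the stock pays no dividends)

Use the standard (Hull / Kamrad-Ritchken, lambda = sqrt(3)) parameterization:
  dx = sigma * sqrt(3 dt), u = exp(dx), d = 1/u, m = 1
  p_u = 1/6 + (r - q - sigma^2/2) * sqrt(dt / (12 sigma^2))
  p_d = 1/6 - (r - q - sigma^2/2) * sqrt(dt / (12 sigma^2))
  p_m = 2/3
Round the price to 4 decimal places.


dt = T/N = 0.250000; dx = sigma*sqrt(3*dt) = 0.407032
u = exp(dx) = 1.502352; d = 1/u = 0.665623
p_u = 0.135818, p_m = 0.666667, p_d = 0.197515
Discount per step: exp(-r*dt) = 0.997503
Stock lattice S(k, j) with j the centered position index:
  k=0: S(0,+0) = 8.7700
  k=1: S(1,-1) = 5.8375; S(1,+0) = 8.7700; S(1,+1) = 13.1756
  k=2: S(2,-2) = 3.8856; S(2,-1) = 5.8375; S(2,+0) = 8.7700; S(2,+1) = 13.1756; S(2,+2) = 19.7944
  k=3: S(3,-3) = 2.5863; S(3,-2) = 3.8856; S(3,-1) = 5.8375; S(3,+0) = 8.7700; S(3,+1) = 13.1756; S(3,+2) = 19.7944; S(3,+3) = 29.7382
Terminal payoffs V(N, j) = max(S_T - K, 0):
  V(3,-3) = 0.000000; V(3,-2) = 0.000000; V(3,-1) = 0.000000; V(3,+0) = 1.080000; V(3,+1) = 5.485628; V(3,+2) = 12.104432; V(3,+3) = 22.048206
Backward induction: V(k, j) = exp(-r*dt) * [p_u * V(k+1, j+1) + p_m * V(k+1, j) + p_d * V(k+1, j-1)]
  V(2,-2) = exp(-r*dt) * [p_u*0.000000 + p_m*0.000000 + p_d*0.000000] = 0.000000
  V(2,-1) = exp(-r*dt) * [p_u*1.080000 + p_m*0.000000 + p_d*0.000000] = 0.146318
  V(2,+0) = exp(-r*dt) * [p_u*5.485628 + p_m*1.080000 + p_d*0.000000] = 1.461391
  V(2,+1) = exp(-r*dt) * [p_u*12.104432 + p_m*5.485628 + p_d*1.080000] = 5.500637
  V(2,+2) = exp(-r*dt) * [p_u*22.048206 + p_m*12.104432 + p_d*5.485628] = 12.117335
  V(1,-1) = exp(-r*dt) * [p_u*1.461391 + p_m*0.146318 + p_d*0.000000] = 0.295290
  V(1,+0) = exp(-r*dt) * [p_u*5.500637 + p_m*1.461391 + p_d*0.146318] = 1.745878
  V(1,+1) = exp(-r*dt) * [p_u*12.117335 + p_m*5.500637 + p_d*1.461391] = 5.587508
  V(0,+0) = exp(-r*dt) * [p_u*5.587508 + p_m*1.745878 + p_d*0.295290] = 1.976182

Answer: Price = V(0,0) = 1.9762


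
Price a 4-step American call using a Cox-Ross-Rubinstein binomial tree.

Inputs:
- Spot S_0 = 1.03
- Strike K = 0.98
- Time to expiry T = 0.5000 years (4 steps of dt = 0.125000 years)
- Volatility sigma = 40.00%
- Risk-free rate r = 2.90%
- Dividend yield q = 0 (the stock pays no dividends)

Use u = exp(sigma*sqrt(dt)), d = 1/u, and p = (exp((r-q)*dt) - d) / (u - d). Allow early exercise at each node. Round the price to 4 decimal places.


Answer: Price = V(0,0) = 0.1478

Derivation:
dt = T/N = 0.125000
u = exp(sigma*sqrt(dt)) = 1.151910; d = 1/u = 0.868123
p = (exp((r-q)*dt) - d) / (u - d) = 0.477500
Discount per step: exp(-r*dt) = 0.996382
Stock lattice S(k, i) with i counting down-moves:
  k=0: S(0,0) = 1.0300
  k=1: S(1,0) = 1.1865; S(1,1) = 0.8942
  k=2: S(2,0) = 1.3667; S(2,1) = 1.0300; S(2,2) = 0.7762
  k=3: S(3,0) = 1.5743; S(3,1) = 1.1865; S(3,2) = 0.8942; S(3,3) = 0.6739
  k=4: S(4,0) = 1.8135; S(4,1) = 1.3667; S(4,2) = 1.0300; S(4,3) = 0.7762; S(4,4) = 0.5850
Terminal payoffs V(N, i) = max(S_T - K, 0):
  V(4,0) = 0.833474; V(4,1) = 0.386703; V(4,2) = 0.050000; V(4,3) = 0.000000; V(4,4) = 0.000000
Backward induction: V(k, i) = exp(-r*dt) * [p * V(k+1, i) + (1-p) * V(k+1, i+1)]; then take max(V_cont, immediate exercise) for American.
  V(3,0) = exp(-r*dt) * [p*0.833474 + (1-p)*0.386703] = 0.597865; exercise = 0.594319; V(3,0) = max -> 0.597865
  V(3,1) = exp(-r*dt) * [p*0.386703 + (1-p)*0.050000] = 0.210013; exercise = 0.206467; V(3,1) = max -> 0.210013
  V(3,2) = exp(-r*dt) * [p*0.050000 + (1-p)*0.000000] = 0.023789; exercise = 0.000000; V(3,2) = max -> 0.023789
  V(3,3) = exp(-r*dt) * [p*0.000000 + (1-p)*0.000000] = 0.000000; exercise = 0.000000; V(3,3) = max -> 0.000000
  V(2,0) = exp(-r*dt) * [p*0.597865 + (1-p)*0.210013] = 0.393783; exercise = 0.386703; V(2,0) = max -> 0.393783
  V(2,1) = exp(-r*dt) * [p*0.210013 + (1-p)*0.023789] = 0.112303; exercise = 0.050000; V(2,1) = max -> 0.112303
  V(2,2) = exp(-r*dt) * [p*0.023789 + (1-p)*0.000000] = 0.011318; exercise = 0.000000; V(2,2) = max -> 0.011318
  V(1,0) = exp(-r*dt) * [p*0.393783 + (1-p)*0.112303] = 0.245817; exercise = 0.206467; V(1,0) = max -> 0.245817
  V(1,1) = exp(-r*dt) * [p*0.112303 + (1-p)*0.011318] = 0.059323; exercise = 0.000000; V(1,1) = max -> 0.059323
  V(0,0) = exp(-r*dt) * [p*0.245817 + (1-p)*0.059323] = 0.147837; exercise = 0.050000; V(0,0) = max -> 0.147837


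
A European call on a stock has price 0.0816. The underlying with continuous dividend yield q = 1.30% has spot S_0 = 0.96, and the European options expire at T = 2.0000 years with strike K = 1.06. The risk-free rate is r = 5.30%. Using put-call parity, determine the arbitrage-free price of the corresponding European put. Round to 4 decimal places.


Answer: Put price = 0.0996

Derivation:
Put-call parity: C - P = S_0 * exp(-qT) - K * exp(-rT).
S_0 * exp(-qT) = 0.9600 * 0.97433509 = 0.93536169
K * exp(-rT) = 1.0600 * 0.89942465 = 0.95339013
P = C - S*exp(-qT) + K*exp(-rT)
P = 0.0816 - 0.93536169 + 0.95339013 = 0.0996


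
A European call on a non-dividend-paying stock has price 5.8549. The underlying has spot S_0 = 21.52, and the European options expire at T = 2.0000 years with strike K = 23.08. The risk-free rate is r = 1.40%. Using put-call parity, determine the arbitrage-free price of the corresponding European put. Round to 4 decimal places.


Put-call parity: C - P = S_0 * exp(-qT) - K * exp(-rT).
S_0 * exp(-qT) = 21.5200 * 1.00000000 = 21.52000000
K * exp(-rT) = 23.0800 * 0.97238837 = 22.44272351
P = C - S*exp(-qT) + K*exp(-rT)
P = 5.8549 - 21.52000000 + 22.44272351 = 6.7776

Answer: Put price = 6.7776


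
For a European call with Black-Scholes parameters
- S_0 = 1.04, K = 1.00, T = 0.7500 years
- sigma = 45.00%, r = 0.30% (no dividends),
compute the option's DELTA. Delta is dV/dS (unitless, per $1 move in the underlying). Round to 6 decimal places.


d1 = 0.3012696154; d2 = -0.0884418163
phi(d1) = 0.3812422711; exp(-qT) = 1.0000000000; exp(-rT) = 0.9977525294
N(d1) = 0.6183955457
Delta = exp(-qT) * N(d1) = 1.0000000000 * 0.6183955457 = 0.618396

Answer: Delta = 0.618396


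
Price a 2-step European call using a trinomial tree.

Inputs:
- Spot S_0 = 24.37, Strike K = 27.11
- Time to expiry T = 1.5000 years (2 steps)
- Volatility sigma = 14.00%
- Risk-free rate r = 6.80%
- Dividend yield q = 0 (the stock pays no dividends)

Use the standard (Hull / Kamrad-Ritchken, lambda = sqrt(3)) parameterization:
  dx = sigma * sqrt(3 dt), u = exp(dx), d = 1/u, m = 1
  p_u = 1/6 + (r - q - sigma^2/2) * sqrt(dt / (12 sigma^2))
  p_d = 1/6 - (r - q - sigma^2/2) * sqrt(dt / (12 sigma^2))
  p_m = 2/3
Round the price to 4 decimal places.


dt = T/N = 0.750000; dx = sigma*sqrt(3*dt) = 0.210000
u = exp(dx) = 1.233678; d = 1/u = 0.810584
p_u = 0.270595, p_m = 0.666667, p_d = 0.062738
Discount per step: exp(-r*dt) = 0.950279
Stock lattice S(k, j) with j the centered position index:
  k=0: S(0,+0) = 24.3700
  k=1: S(1,-1) = 19.7539; S(1,+0) = 24.3700; S(1,+1) = 30.0647
  k=2: S(2,-2) = 16.0122; S(2,-1) = 19.7539; S(2,+0) = 24.3700; S(2,+1) = 30.0647; S(2,+2) = 37.0902
Terminal payoffs V(N, j) = max(S_T - K, 0):
  V(2,-2) = 0.000000; V(2,-1) = 0.000000; V(2,+0) = 0.000000; V(2,+1) = 2.954734; V(2,+2) = 9.980203
Backward induction: V(k, j) = exp(-r*dt) * [p_u * V(k+1, j+1) + p_m * V(k+1, j) + p_d * V(k+1, j-1)]
  V(1,-1) = exp(-r*dt) * [p_u*0.000000 + p_m*0.000000 + p_d*0.000000] = 0.000000
  V(1,+0) = exp(-r*dt) * [p_u*2.954734 + p_m*0.000000 + p_d*0.000000] = 0.759783
  V(1,+1) = exp(-r*dt) * [p_u*9.980203 + p_m*2.954734 + p_d*0.000000] = 4.438199
  V(0,+0) = exp(-r*dt) * [p_u*4.438199 + p_m*0.759783 + p_d*0.000000] = 1.622579

Answer: Price = V(0,0) = 1.6226


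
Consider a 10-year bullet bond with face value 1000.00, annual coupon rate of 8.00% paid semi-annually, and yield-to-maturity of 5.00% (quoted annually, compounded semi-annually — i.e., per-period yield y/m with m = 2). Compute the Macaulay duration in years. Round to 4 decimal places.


Coupon per period c = face * coupon_rate / m = 40.000000
Periods per year m = 2; per-period yield y/m = 0.025000
Number of cashflows N = 20
Cashflows (t years, CF_t, discount factor 1/(1+y/m)^(m*t), PV):
  t = 0.5000: CF_t = 40.000000, DF = 0.975610, PV = 39.024390
  t = 1.0000: CF_t = 40.000000, DF = 0.951814, PV = 38.072576
  t = 1.5000: CF_t = 40.000000, DF = 0.928599, PV = 37.143976
  t = 2.0000: CF_t = 40.000000, DF = 0.905951, PV = 36.238026
  t = 2.5000: CF_t = 40.000000, DF = 0.883854, PV = 35.354172
  t = 3.0000: CF_t = 40.000000, DF = 0.862297, PV = 34.491875
  t = 3.5000: CF_t = 40.000000, DF = 0.841265, PV = 33.650609
  t = 4.0000: CF_t = 40.000000, DF = 0.820747, PV = 32.829863
  t = 4.5000: CF_t = 40.000000, DF = 0.800728, PV = 32.029134
  t = 5.0000: CF_t = 40.000000, DF = 0.781198, PV = 31.247936
  t = 5.5000: CF_t = 40.000000, DF = 0.762145, PV = 30.485791
  t = 6.0000: CF_t = 40.000000, DF = 0.743556, PV = 29.742235
  t = 6.5000: CF_t = 40.000000, DF = 0.725420, PV = 29.016815
  t = 7.0000: CF_t = 40.000000, DF = 0.707727, PV = 28.309088
  t = 7.5000: CF_t = 40.000000, DF = 0.690466, PV = 27.618622
  t = 8.0000: CF_t = 40.000000, DF = 0.673625, PV = 26.944997
  t = 8.5000: CF_t = 40.000000, DF = 0.657195, PV = 26.287802
  t = 9.0000: CF_t = 40.000000, DF = 0.641166, PV = 25.646636
  t = 9.5000: CF_t = 40.000000, DF = 0.625528, PV = 25.021109
  t = 10.0000: CF_t = 1040.000000, DF = 0.610271, PV = 634.681781
Price P = sum_t PV_t = 1233.837434
Macaulay numerator sum_t t * PV_t:
  t * PV_t at t = 0.5000: 19.512195
  t * PV_t at t = 1.0000: 38.072576
  t * PV_t at t = 1.5000: 55.715965
  t * PV_t at t = 2.0000: 72.476052
  t * PV_t at t = 2.5000: 88.385429
  t * PV_t at t = 3.0000: 103.475624
  t * PV_t at t = 3.5000: 117.777133
  t * PV_t at t = 4.0000: 131.319451
  t * PV_t at t = 4.5000: 144.131105
  t * PV_t at t = 5.0000: 156.239680
  t * PV_t at t = 5.5000: 167.671852
  t * PV_t at t = 6.0000: 178.453412
  t * PV_t at t = 6.5000: 188.609298
  t * PV_t at t = 7.0000: 198.163615
  t * PV_t at t = 7.5000: 207.139667
  t * PV_t at t = 8.0000: 215.559979
  t * PV_t at t = 8.5000: 223.446319
  t * PV_t at t = 9.0000: 230.819727
  t * PV_t at t = 9.5000: 237.700532
  t * PV_t at t = 10.0000: 6346.817806
Macaulay duration D = (sum_t t * PV_t) / P = 9121.487417 / 1233.837434 = 7.392779

Answer: Macaulay duration = 7.3928 years


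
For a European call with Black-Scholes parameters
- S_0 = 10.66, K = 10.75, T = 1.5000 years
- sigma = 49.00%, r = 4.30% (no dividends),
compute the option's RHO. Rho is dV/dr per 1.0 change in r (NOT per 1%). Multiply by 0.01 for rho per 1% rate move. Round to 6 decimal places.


d1 = 0.3935307966; d2 = -0.2065941904
phi(d1) = 0.3692166141; exp(-qT) = 1.0000000000; exp(-rT) = 0.9375361143
N(d2) = 0.4181633989
Rho = K*T*exp(-rT)*N(d2) = 10.7500 * 1.5000 * 0.9375361143 * 0.4181633989 = 6.321698

Answer: Rho = 6.321698


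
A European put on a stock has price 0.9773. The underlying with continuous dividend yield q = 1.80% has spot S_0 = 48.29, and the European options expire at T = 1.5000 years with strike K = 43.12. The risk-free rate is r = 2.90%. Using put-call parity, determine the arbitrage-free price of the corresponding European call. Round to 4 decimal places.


Put-call parity: C - P = S_0 * exp(-qT) - K * exp(-rT).
S_0 * exp(-qT) = 48.2900 * 0.97336124 = 47.00361435
K * exp(-rT) = 43.1200 * 0.95743255 = 41.28449173
C = P + S*exp(-qT) - K*exp(-rT)
C = 0.9773 + 47.00361435 - 41.28449173 = 6.6964

Answer: Call price = 6.6964


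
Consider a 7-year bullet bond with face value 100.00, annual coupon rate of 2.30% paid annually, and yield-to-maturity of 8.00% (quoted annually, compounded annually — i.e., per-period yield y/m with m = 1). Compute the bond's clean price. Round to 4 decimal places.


Coupon per period c = face * coupon_rate / m = 2.300000
Periods per year m = 1; per-period yield y/m = 0.080000
Number of cashflows N = 7
Cashflows (t years, CF_t, discount factor 1/(1+y/m)^(m*t), PV):
  t = 1.0000: CF_t = 2.300000, DF = 0.925926, PV = 2.129630
  t = 2.0000: CF_t = 2.300000, DF = 0.857339, PV = 1.971879
  t = 3.0000: CF_t = 2.300000, DF = 0.793832, PV = 1.825814
  t = 4.0000: CF_t = 2.300000, DF = 0.735030, PV = 1.690569
  t = 5.0000: CF_t = 2.300000, DF = 0.680583, PV = 1.565341
  t = 6.0000: CF_t = 2.300000, DF = 0.630170, PV = 1.449390
  t = 7.0000: CF_t = 102.300000, DF = 0.583490, PV = 59.691067
Price P = sum_t PV_t = 70.323691

Answer: Price = 70.3237


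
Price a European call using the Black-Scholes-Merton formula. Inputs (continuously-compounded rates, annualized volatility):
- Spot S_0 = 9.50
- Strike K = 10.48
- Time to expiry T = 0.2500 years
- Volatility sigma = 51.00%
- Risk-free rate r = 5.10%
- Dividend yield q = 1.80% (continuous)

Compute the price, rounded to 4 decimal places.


Answer: Price = 0.6211

Derivation:
d1 = (ln(S/K) + (r - q + 0.5*sigma^2) * T) / (sigma * sqrt(T)) = -0.22515443
d2 = d1 - sigma * sqrt(T) = -0.48015443
exp(-rT) = 0.98733094; exp(-qT) = 0.99551011
C = S_0 * exp(-qT) * N(d1) - K * exp(-rT) * N(d2)
N(d1) = 0.41092957; N(d2) = 0.31555879
C = 9.5000 * 0.99551011 * 0.41092957 - 10.4800 * 0.98733094 * 0.31555879 = 0.6211


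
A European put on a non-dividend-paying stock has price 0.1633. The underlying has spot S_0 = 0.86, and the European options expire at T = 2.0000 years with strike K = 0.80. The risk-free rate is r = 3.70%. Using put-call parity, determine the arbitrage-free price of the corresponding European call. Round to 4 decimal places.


Put-call parity: C - P = S_0 * exp(-qT) - K * exp(-rT).
S_0 * exp(-qT) = 0.8600 * 1.00000000 = 0.86000000
K * exp(-rT) = 0.8000 * 0.92867169 = 0.74293736
C = P + S*exp(-qT) - K*exp(-rT)
C = 0.1633 + 0.86000000 - 0.74293736 = 0.2804

Answer: Call price = 0.2804


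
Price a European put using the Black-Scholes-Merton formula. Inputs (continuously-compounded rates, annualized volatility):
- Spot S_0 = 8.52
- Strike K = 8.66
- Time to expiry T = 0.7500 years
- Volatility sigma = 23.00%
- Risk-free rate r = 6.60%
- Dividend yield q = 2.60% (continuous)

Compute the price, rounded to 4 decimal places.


Answer: Price = 0.6031

Derivation:
d1 = (ln(S/K) + (r - q + 0.5*sigma^2) * T) / (sigma * sqrt(T)) = 0.16838103
d2 = d1 - sigma * sqrt(T) = -0.03080481
exp(-rT) = 0.95170516; exp(-qT) = 0.98068890
P = K * exp(-rT) * N(-d2) - S_0 * exp(-qT) * N(-d1)
N(-d1) = 0.43314176; N(-d2) = 0.51228740
P = 8.6600 * 0.95170516 * 0.51228740 - 8.5200 * 0.98068890 * 0.43314176 = 0.6031


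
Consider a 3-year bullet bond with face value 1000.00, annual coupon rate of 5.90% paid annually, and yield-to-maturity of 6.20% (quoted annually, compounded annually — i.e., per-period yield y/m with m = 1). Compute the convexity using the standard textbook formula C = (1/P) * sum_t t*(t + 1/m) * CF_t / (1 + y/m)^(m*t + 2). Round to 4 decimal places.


Coupon per period c = face * coupon_rate / m = 59.000000
Periods per year m = 1; per-period yield y/m = 0.062000
Number of cashflows N = 3
Cashflows (t years, CF_t, discount factor 1/(1+y/m)^(m*t), PV):
  t = 1.0000: CF_t = 59.000000, DF = 0.941620, PV = 55.555556
  t = 2.0000: CF_t = 59.000000, DF = 0.886647, PV = 52.312199
  t = 3.0000: CF_t = 1059.000000, DF = 0.834885, PV = 884.142790
Price P = sum_t PV_t = 992.010545
Convexity numerator sum_t t*(t + 1/m) * CF_t / (1+y/m)^(m*t + 2):
  t = 1.0000: term = 98.516383
  t = 2.0000: term = 278.294866
  t = 3.0000: term = 9407.075344
Convexity = (1/P) * sum = 9783.886593 / 992.010545 = 9.862684

Answer: Convexity = 9.8627


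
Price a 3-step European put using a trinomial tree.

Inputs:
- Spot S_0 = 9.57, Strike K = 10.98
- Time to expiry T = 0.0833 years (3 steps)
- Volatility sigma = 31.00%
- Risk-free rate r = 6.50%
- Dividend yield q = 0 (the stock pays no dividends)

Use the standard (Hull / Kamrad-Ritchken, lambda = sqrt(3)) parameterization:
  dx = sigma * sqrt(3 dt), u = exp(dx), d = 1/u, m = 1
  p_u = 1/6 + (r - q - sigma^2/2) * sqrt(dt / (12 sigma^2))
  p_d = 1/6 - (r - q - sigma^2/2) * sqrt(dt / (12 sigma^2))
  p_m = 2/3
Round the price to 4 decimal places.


dt = T/N = 0.027767; dx = sigma*sqrt(3*dt) = 0.089471
u = exp(dx) = 1.093596; d = 1/u = 0.914414
p_u = 0.169297, p_m = 0.666667, p_d = 0.164037
Discount per step: exp(-r*dt) = 0.998197
Stock lattice S(k, j) with j the centered position index:
  k=0: S(0,+0) = 9.5700
  k=1: S(1,-1) = 8.7509; S(1,+0) = 9.5700; S(1,+1) = 10.4657
  k=2: S(2,-2) = 8.0020; S(2,-1) = 8.7509; S(2,+0) = 9.5700; S(2,+1) = 10.4657; S(2,+2) = 11.4453
  k=3: S(3,-3) = 7.3171; S(3,-2) = 8.0020; S(3,-1) = 8.7509; S(3,+0) = 9.5700; S(3,+1) = 10.4657; S(3,+2) = 11.4453; S(3,+3) = 12.5165
Terminal payoffs V(N, j) = max(K - S_T, 0):
  V(3,-3) = 3.662864; V(3,-2) = 2.978009; V(3,-1) = 2.229054; V(3,+0) = 1.410000; V(3,+1) = 0.514286; V(3,+2) = 0.000000; V(3,+3) = 0.000000
Backward induction: V(k, j) = exp(-r*dt) * [p_u * V(k+1, j+1) + p_m * V(k+1, j) + p_d * V(k+1, j-1)]
  V(2,-2) = exp(-r*dt) * [p_u*2.229054 + p_m*2.978009 + p_d*3.662864] = 2.958210
  V(2,-1) = exp(-r*dt) * [p_u*1.410000 + p_m*2.229054 + p_d*2.978009] = 2.209256
  V(2,+0) = exp(-r*dt) * [p_u*0.514286 + p_m*1.410000 + p_d*2.229054] = 1.390202
  V(2,+1) = exp(-r*dt) * [p_u*0.000000 + p_m*0.514286 + p_d*1.410000] = 0.573113
  V(2,+2) = exp(-r*dt) * [p_u*0.000000 + p_m*0.000000 + p_d*0.514286] = 0.084210
  V(1,-1) = exp(-r*dt) * [p_u*1.390202 + p_m*2.209256 + p_d*2.958210] = 2.189493
  V(1,+0) = exp(-r*dt) * [p_u*0.573113 + p_m*1.390202 + p_d*2.209256] = 1.383726
  V(1,+1) = exp(-r*dt) * [p_u*0.084210 + p_m*0.573113 + p_d*1.390202] = 0.623250
  V(0,+0) = exp(-r*dt) * [p_u*0.623250 + p_m*1.383726 + p_d*2.189493] = 1.384654

Answer: Price = V(0,0) = 1.3847


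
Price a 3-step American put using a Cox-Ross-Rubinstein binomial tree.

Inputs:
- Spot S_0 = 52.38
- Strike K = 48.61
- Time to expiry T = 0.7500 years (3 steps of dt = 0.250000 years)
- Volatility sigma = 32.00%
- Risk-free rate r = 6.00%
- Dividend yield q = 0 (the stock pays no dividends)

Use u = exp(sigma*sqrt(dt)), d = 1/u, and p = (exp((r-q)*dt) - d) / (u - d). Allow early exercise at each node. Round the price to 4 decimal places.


Answer: Price = V(0,0) = 3.4292

Derivation:
dt = T/N = 0.250000
u = exp(sigma*sqrt(dt)) = 1.173511; d = 1/u = 0.852144
p = (exp((r-q)*dt) - d) / (u - d) = 0.507113
Discount per step: exp(-r*dt) = 0.985112
Stock lattice S(k, i) with i counting down-moves:
  k=0: S(0,0) = 52.3800
  k=1: S(1,0) = 61.4685; S(1,1) = 44.6353
  k=2: S(2,0) = 72.1340; S(2,1) = 52.3800; S(2,2) = 38.0357
  k=3: S(3,0) = 84.6500; S(3,1) = 61.4685; S(3,2) = 44.6353; S(3,3) = 32.4119
Terminal payoffs V(N, i) = max(K - S_T, 0):
  V(3,0) = 0.000000; V(3,1) = 0.000000; V(3,2) = 3.974708; V(3,3) = 16.198126
Backward induction: V(k, i) = exp(-r*dt) * [p * V(k+1, i) + (1-p) * V(k+1, i+1)]; then take max(V_cont, immediate exercise) for American.
  V(2,0) = exp(-r*dt) * [p*0.000000 + (1-p)*0.000000] = 0.000000; exercise = 0.000000; V(2,0) = max -> 0.000000
  V(2,1) = exp(-r*dt) * [p*0.000000 + (1-p)*3.974708] = 1.929917; exercise = 0.000000; V(2,1) = max -> 1.929917
  V(2,2) = exp(-r*dt) * [p*3.974708 + (1-p)*16.198126] = 9.850605; exercise = 10.574313; V(2,2) = max -> 10.574313
  V(1,0) = exp(-r*dt) * [p*0.000000 + (1-p)*1.929917] = 0.937070; exercise = 0.000000; V(1,0) = max -> 0.937070
  V(1,1) = exp(-r*dt) * [p*1.929917 + (1-p)*10.574313] = 6.098465; exercise = 3.974708; V(1,1) = max -> 6.098465
  V(0,0) = exp(-r*dt) * [p*0.937070 + (1-p)*6.098465] = 3.429231; exercise = 0.000000; V(0,0) = max -> 3.429231


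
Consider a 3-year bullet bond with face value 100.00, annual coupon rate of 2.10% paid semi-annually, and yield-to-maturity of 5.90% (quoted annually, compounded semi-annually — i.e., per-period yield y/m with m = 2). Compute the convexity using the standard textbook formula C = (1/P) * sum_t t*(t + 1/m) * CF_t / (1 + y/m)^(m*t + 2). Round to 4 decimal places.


Coupon per period c = face * coupon_rate / m = 1.050000
Periods per year m = 2; per-period yield y/m = 0.029500
Number of cashflows N = 6
Cashflows (t years, CF_t, discount factor 1/(1+y/m)^(m*t), PV):
  t = 0.5000: CF_t = 1.050000, DF = 0.971345, PV = 1.019913
  t = 1.0000: CF_t = 1.050000, DF = 0.943512, PV = 0.990687
  t = 1.5000: CF_t = 1.050000, DF = 0.916476, PV = 0.962299
  t = 2.0000: CF_t = 1.050000, DF = 0.890214, PV = 0.934725
  t = 2.5000: CF_t = 1.050000, DF = 0.864706, PV = 0.907941
  t = 3.0000: CF_t = 101.050000, DF = 0.839928, PV = 84.874692
Price P = sum_t PV_t = 89.690257
Convexity numerator sum_t t*(t + 1/m) * CF_t / (1+y/m)^(m*t + 2):
  t = 0.5000: term = 0.481150
  t = 1.0000: term = 1.402088
  t = 1.5000: term = 2.723822
  t = 2.0000: term = 4.409620
  t = 2.5000: term = 6.424896
  t = 3.0000: term = 840.842799
Convexity = (1/P) * sum = 856.284375 / 89.690257 = 9.547128

Answer: Convexity = 9.5471


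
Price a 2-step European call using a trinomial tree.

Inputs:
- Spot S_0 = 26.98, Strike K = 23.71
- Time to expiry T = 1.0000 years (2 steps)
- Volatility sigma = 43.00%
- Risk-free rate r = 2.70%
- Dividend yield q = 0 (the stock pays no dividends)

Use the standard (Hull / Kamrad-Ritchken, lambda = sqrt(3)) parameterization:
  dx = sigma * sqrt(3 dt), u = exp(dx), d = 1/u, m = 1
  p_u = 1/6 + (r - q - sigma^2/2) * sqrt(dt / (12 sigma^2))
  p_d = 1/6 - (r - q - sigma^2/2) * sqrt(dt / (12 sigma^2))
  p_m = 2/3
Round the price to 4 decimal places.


Answer: Price = V(0,0) = 6.4122

Derivation:
dt = T/N = 0.500000; dx = sigma*sqrt(3*dt) = 0.526640
u = exp(dx) = 1.693234; d = 1/u = 0.590586
p_u = 0.135597, p_m = 0.666667, p_d = 0.197736
Discount per step: exp(-r*dt) = 0.986591
Stock lattice S(k, j) with j the centered position index:
  k=0: S(0,+0) = 26.9800
  k=1: S(1,-1) = 15.9340; S(1,+0) = 26.9800; S(1,+1) = 45.6835
  k=2: S(2,-2) = 9.4104; S(2,-1) = 15.9340; S(2,+0) = 26.9800; S(2,+1) = 45.6835; S(2,+2) = 77.3528
Terminal payoffs V(N, j) = max(S_T - K, 0):
  V(2,-2) = 0.000000; V(2,-1) = 0.000000; V(2,+0) = 3.270000; V(2,+1) = 21.973453; V(2,+2) = 53.642774
Backward induction: V(k, j) = exp(-r*dt) * [p_u * V(k+1, j+1) + p_m * V(k+1, j) + p_d * V(k+1, j-1)]
  V(1,-1) = exp(-r*dt) * [p_u*3.270000 + p_m*0.000000 + p_d*0.000000] = 0.437457
  V(1,+0) = exp(-r*dt) * [p_u*21.973453 + p_m*3.270000 + p_d*0.000000] = 5.090350
  V(1,+1) = exp(-r*dt) * [p_u*53.642774 + p_m*21.973453 + p_d*3.270000] = 22.266730
  V(0,+0) = exp(-r*dt) * [p_u*22.266730 + p_m*5.090350 + p_d*0.437457] = 6.412219


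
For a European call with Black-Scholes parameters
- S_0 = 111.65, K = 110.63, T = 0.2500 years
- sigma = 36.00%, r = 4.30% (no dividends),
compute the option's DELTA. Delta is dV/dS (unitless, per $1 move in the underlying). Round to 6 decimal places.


Answer: Delta = 0.579537

Derivation:
d1 = 0.2007093236; d2 = 0.0207093236
phi(d1) = 0.3909871244; exp(-qT) = 1.0000000000; exp(-rT) = 0.9893075748
N(d1) = 0.5795370655
Delta = exp(-qT) * N(d1) = 1.0000000000 * 0.5795370655 = 0.579537


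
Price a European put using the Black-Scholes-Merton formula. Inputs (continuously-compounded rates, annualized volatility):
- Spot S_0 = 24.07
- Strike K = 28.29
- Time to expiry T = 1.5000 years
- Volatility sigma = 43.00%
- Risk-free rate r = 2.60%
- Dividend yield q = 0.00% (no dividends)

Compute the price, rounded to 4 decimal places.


d1 = (ln(S/K) + (r - q + 0.5*sigma^2) * T) / (sigma * sqrt(T)) = 0.03063356
d2 = d1 - sigma * sqrt(T) = -0.49600674
exp(-rT) = 0.96175071; exp(-qT) = 1.00000000
P = K * exp(-rT) * N(-d2) - S_0 * exp(-qT) * N(-d1)
N(-d1) = 0.48778089; N(-d2) = 0.69005517
P = 28.2900 * 0.96175071 * 0.69005517 - 24.0700 * 1.00000000 * 0.48778089 = 7.0341

Answer: Price = 7.0341


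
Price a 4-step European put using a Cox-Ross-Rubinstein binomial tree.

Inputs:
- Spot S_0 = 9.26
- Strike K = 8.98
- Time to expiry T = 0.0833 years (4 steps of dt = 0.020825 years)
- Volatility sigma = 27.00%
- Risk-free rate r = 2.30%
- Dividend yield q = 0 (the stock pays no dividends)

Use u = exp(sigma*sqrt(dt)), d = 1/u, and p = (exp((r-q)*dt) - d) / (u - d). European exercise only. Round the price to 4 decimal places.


dt = T/N = 0.020825
u = exp(sigma*sqrt(dt)) = 1.039732; d = 1/u = 0.961786
p = (exp((r-q)*dt) - d) / (u - d) = 0.496407
Discount per step: exp(-r*dt) = 0.999521
Stock lattice S(k, i) with i counting down-moves:
  k=0: S(0,0) = 9.2600
  k=1: S(1,0) = 9.6279; S(1,1) = 8.9061
  k=2: S(2,0) = 10.0105; S(2,1) = 9.2600; S(2,2) = 8.5658
  k=3: S(3,0) = 10.4082; S(3,1) = 9.6279; S(3,2) = 8.9061; S(3,3) = 8.2385
  k=4: S(4,0) = 10.8217; S(4,1) = 10.0105; S(4,2) = 9.2600; S(4,3) = 8.5658; S(4,4) = 7.9236
Terminal payoffs V(N, i) = max(K - S_T, 0):
  V(4,0) = 0.000000; V(4,1) = 0.000000; V(4,2) = 0.000000; V(4,3) = 0.414202; V(4,4) = 1.056360
Backward induction: V(k, i) = exp(-r*dt) * [p * V(k+1, i) + (1-p) * V(k+1, i+1)].
  V(3,0) = exp(-r*dt) * [p*0.000000 + (1-p)*0.000000] = 0.000000
  V(3,1) = exp(-r*dt) * [p*0.000000 + (1-p)*0.000000] = 0.000000
  V(3,2) = exp(-r*dt) * [p*0.000000 + (1-p)*0.414202] = 0.208489
  V(3,3) = exp(-r*dt) * [p*0.414202 + (1-p)*1.056360] = 0.737235
  V(2,0) = exp(-r*dt) * [p*0.000000 + (1-p)*0.000000] = 0.000000
  V(2,1) = exp(-r*dt) * [p*0.000000 + (1-p)*0.208489] = 0.104943
  V(2,2) = exp(-r*dt) * [p*0.208489 + (1-p)*0.737235] = 0.474535
  V(1,0) = exp(-r*dt) * [p*0.000000 + (1-p)*0.104943] = 0.052824
  V(1,1) = exp(-r*dt) * [p*0.104943 + (1-p)*0.474535] = 0.290928
  V(0,0) = exp(-r*dt) * [p*0.052824 + (1-p)*0.290928] = 0.172648

Answer: Price = V(0,0) = 0.1726


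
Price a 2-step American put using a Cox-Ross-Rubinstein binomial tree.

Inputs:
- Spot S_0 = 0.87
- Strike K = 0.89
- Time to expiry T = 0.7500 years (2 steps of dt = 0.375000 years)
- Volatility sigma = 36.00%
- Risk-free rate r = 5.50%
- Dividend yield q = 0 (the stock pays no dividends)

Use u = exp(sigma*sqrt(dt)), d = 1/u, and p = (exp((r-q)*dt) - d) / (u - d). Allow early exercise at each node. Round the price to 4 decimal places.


dt = T/N = 0.375000
u = exp(sigma*sqrt(dt)) = 1.246643; d = 1/u = 0.802154
p = (exp((r-q)*dt) - d) / (u - d) = 0.491992
Discount per step: exp(-r*dt) = 0.979586
Stock lattice S(k, i) with i counting down-moves:
  k=0: S(0,0) = 0.8700
  k=1: S(1,0) = 1.0846; S(1,1) = 0.6979
  k=2: S(2,0) = 1.3521; S(2,1) = 0.8700; S(2,2) = 0.5598
Terminal payoffs V(N, i) = max(K - S_T, 0):
  V(2,0) = 0.000000; V(2,1) = 0.020000; V(2,2) = 0.330197
Backward induction: V(k, i) = exp(-r*dt) * [p * V(k+1, i) + (1-p) * V(k+1, i+1)]; then take max(V_cont, immediate exercise) for American.
  V(1,0) = exp(-r*dt) * [p*0.000000 + (1-p)*0.020000] = 0.009953; exercise = 0.000000; V(1,0) = max -> 0.009953
  V(1,1) = exp(-r*dt) * [p*0.020000 + (1-p)*0.330197] = 0.173957; exercise = 0.192126; V(1,1) = max -> 0.192126
  V(0,0) = exp(-r*dt) * [p*0.009953 + (1-p)*0.192126] = 0.100406; exercise = 0.020000; V(0,0) = max -> 0.100406

Answer: Price = V(0,0) = 0.1004


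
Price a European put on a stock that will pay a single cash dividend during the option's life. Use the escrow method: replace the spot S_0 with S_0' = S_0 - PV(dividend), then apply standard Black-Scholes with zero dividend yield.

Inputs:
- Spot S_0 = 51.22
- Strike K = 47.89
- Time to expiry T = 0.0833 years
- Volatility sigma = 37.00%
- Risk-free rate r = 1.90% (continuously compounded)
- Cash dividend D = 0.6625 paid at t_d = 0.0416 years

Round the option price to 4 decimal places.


Answer: Price = 1.0018

Derivation:
PV(D) = D * exp(-r * t_d) = 0.6625 * 0.99920991 = 0.66197657
S_0' = S_0 - PV(D) = 51.2200 - 0.66197657 = 50.55802343
d1 = (ln(S_0'/K) + (r + sigma^2/2)*T) / (sigma*sqrt(T)) = 0.57590062
d2 = d1 - sigma*sqrt(T) = 0.46911218
exp(-rT) = 0.99841855
N(-d1) = 0.28234118; N(-d2) = 0.31949473
P = K * exp(-rT) * N(-d2) - S_0' * N(-d1) = 47.8900 * 0.99841855 * 0.31949473 - 50.55802343 * 0.28234118 = 1.0018


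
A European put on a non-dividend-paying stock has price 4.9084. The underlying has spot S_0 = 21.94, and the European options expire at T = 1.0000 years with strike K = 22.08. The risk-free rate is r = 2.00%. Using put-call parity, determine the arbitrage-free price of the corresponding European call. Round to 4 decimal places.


Put-call parity: C - P = S_0 * exp(-qT) - K * exp(-rT).
S_0 * exp(-qT) = 21.9400 * 1.00000000 = 21.94000000
K * exp(-rT) = 22.0800 * 0.98019867 = 21.64278671
C = P + S*exp(-qT) - K*exp(-rT)
C = 4.9084 + 21.94000000 - 21.64278671 = 5.2056

Answer: Call price = 5.2056


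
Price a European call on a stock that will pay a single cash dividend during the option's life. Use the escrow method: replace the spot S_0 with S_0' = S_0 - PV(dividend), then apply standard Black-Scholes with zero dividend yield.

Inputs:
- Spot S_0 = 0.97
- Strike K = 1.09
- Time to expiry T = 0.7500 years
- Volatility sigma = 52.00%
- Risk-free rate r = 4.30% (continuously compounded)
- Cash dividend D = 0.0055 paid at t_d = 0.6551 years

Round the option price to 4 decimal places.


Answer: Price = 0.1381

Derivation:
PV(D) = D * exp(-r * t_d) = 0.0055 * 0.97222376 = 0.00534723
S_0' = S_0 - PV(D) = 0.9700 - 0.00534723 = 0.96465277
d1 = (ln(S_0'/K) + (r + sigma^2/2)*T) / (sigma*sqrt(T)) = 0.02550386
d2 = d1 - sigma*sqrt(T) = -0.42482935
exp(-rT) = 0.96826449
N(d1) = 0.51017347; N(d2) = 0.33548054
C = S_0' * N(d1) - K * exp(-rT) * N(d2) = 0.96465277 * 0.51017347 - 1.0900 * 0.96826449 * 0.33548054 = 0.1381


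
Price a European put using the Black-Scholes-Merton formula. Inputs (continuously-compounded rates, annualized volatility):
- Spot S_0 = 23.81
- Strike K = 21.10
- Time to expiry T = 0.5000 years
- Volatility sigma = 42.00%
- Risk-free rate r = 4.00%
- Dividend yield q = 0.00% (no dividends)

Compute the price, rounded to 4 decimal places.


d1 = (ln(S/K) + (r - q + 0.5*sigma^2) * T) / (sigma * sqrt(T)) = 0.62270052
d2 = d1 - sigma * sqrt(T) = 0.32571567
exp(-rT) = 0.98019867; exp(-qT) = 1.00000000
P = K * exp(-rT) * N(-d2) - S_0 * exp(-qT) * N(-d1)
N(-d1) = 0.26674067; N(-d2) = 0.37231974
P = 21.1000 * 0.98019867 * 0.37231974 - 23.8100 * 1.00000000 * 0.26674067 = 1.3493

Answer: Price = 1.3493


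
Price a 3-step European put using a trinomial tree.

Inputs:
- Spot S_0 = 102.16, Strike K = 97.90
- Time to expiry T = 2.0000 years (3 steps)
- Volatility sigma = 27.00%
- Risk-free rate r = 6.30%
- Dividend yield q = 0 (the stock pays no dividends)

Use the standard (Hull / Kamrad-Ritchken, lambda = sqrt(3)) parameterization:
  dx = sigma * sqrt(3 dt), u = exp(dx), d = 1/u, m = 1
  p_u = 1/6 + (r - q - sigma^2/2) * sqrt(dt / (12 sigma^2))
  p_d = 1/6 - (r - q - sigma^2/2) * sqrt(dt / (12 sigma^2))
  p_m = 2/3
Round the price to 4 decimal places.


dt = T/N = 0.666667; dx = sigma*sqrt(3*dt) = 0.381838
u = exp(dx) = 1.464974; d = 1/u = 0.682606
p_u = 0.189844, p_m = 0.666667, p_d = 0.143489
Discount per step: exp(-r*dt) = 0.958870
Stock lattice S(k, j) with j the centered position index:
  k=0: S(0,+0) = 102.1600
  k=1: S(1,-1) = 69.7350; S(1,+0) = 102.1600; S(1,+1) = 149.6618
  k=2: S(2,-2) = 47.6015; S(2,-1) = 69.7350; S(2,+0) = 102.1600; S(2,+1) = 149.6618; S(2,+2) = 219.2506
  k=3: S(3,-3) = 32.4931; S(3,-2) = 47.6015; S(3,-1) = 69.7350; S(3,+0) = 102.1600; S(3,+1) = 149.6618; S(3,+2) = 219.2506; S(3,+3) = 321.1965
Terminal payoffs V(N, j) = max(K - S_T, 0):
  V(3,-3) = 65.406917; V(3,-2) = 50.298471; V(3,-1) = 28.164986; V(3,+0) = 0.000000; V(3,+1) = 0.000000; V(3,+2) = 0.000000; V(3,+3) = 0.000000
Backward induction: V(k, j) = exp(-r*dt) * [p_u * V(k+1, j+1) + p_m * V(k+1, j) + p_d * V(k+1, j-1)]
  V(2,-2) = exp(-r*dt) * [p_u*28.164986 + p_m*50.298471 + p_d*65.406917] = 46.279332
  V(2,-1) = exp(-r*dt) * [p_u*0.000000 + p_m*28.164986 + p_d*50.298471] = 24.924812
  V(2,+0) = exp(-r*dt) * [p_u*0.000000 + p_m*0.000000 + p_d*28.164986] = 3.875151
  V(2,+1) = exp(-r*dt) * [p_u*0.000000 + p_m*0.000000 + p_d*0.000000] = 0.000000
  V(2,+2) = exp(-r*dt) * [p_u*0.000000 + p_m*0.000000 + p_d*0.000000] = 0.000000
  V(1,-1) = exp(-r*dt) * [p_u*3.875151 + p_m*24.924812 + p_d*46.279332] = 23.005974
  V(1,+0) = exp(-r*dt) * [p_u*0.000000 + p_m*3.875151 + p_d*24.924812] = 5.906520
  V(1,+1) = exp(-r*dt) * [p_u*0.000000 + p_m*0.000000 + p_d*3.875151] = 0.533172
  V(0,+0) = exp(-r*dt) * [p_u*0.533172 + p_m*5.906520 + p_d*23.005974] = 7.038114

Answer: Price = V(0,0) = 7.0381


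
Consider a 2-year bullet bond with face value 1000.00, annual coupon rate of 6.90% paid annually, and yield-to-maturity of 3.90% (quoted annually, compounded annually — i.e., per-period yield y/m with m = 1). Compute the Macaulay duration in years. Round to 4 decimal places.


Answer: Macaulay duration = 1.9372 years

Derivation:
Coupon per period c = face * coupon_rate / m = 69.000000
Periods per year m = 1; per-period yield y/m = 0.039000
Number of cashflows N = 2
Cashflows (t years, CF_t, discount factor 1/(1+y/m)^(m*t), PV):
  t = 1.0000: CF_t = 69.000000, DF = 0.962464, PV = 66.410010
  t = 2.0000: CF_t = 1069.000000, DF = 0.926337, PV = 990.254011
Price P = sum_t PV_t = 1056.664020
Macaulay numerator sum_t t * PV_t:
  t * PV_t at t = 1.0000: 66.410010
  t * PV_t at t = 2.0000: 1980.508022
Macaulay duration D = (sum_t t * PV_t) / P = 2046.918031 / 1056.664020 = 1.937151


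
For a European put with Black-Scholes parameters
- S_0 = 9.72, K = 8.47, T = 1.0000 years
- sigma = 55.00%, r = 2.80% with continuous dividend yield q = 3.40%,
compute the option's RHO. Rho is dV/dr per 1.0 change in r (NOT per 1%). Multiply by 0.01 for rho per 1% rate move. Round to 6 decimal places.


d1 = 0.5143729269; d2 = -0.0356270731
phi(d1) = 0.3495081889; exp(-qT) = 0.9665715046; exp(-rT) = 0.9723883668
N(-d2) = 0.5142101396
Rho = -K*T*exp(-rT)*N(-d2) = -8.4700 * 1.0000 * 0.9723883668 * 0.5142101396 = -4.235101

Answer: Rho = -4.235101


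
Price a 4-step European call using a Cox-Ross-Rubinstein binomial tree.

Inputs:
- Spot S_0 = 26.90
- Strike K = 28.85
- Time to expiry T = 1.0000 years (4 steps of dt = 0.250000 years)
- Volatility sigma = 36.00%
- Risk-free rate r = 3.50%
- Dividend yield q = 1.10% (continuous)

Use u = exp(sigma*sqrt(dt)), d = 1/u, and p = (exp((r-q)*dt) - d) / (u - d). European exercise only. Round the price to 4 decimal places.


Answer: Price = V(0,0) = 3.3424

Derivation:
dt = T/N = 0.250000
u = exp(sigma*sqrt(dt)) = 1.197217; d = 1/u = 0.835270
p = (exp((r-q)*dt) - d) / (u - d) = 0.471748
Discount per step: exp(-r*dt) = 0.991288
Stock lattice S(k, i) with i counting down-moves:
  k=0: S(0,0) = 26.9000
  k=1: S(1,0) = 32.2051; S(1,1) = 22.4688
  k=2: S(2,0) = 38.5566; S(2,1) = 26.9000; S(2,2) = 18.7675
  k=3: S(3,0) = 46.1606; S(3,1) = 32.2051; S(3,2) = 22.4688; S(3,3) = 15.6759
  k=4: S(4,0) = 55.2643; S(4,1) = 38.5566; S(4,2) = 26.9000; S(4,3) = 18.7675; S(4,4) = 13.0936
Terminal payoffs V(N, i) = max(S_T - K, 0):
  V(4,0) = 26.414253; V(4,1) = 9.706561; V(4,2) = 0.000000; V(4,3) = 0.000000; V(4,4) = 0.000000
Backward induction: V(k, i) = exp(-r*dt) * [p * V(k+1, i) + (1-p) * V(k+1, i+1)].
  V(3,0) = exp(-r*dt) * [p*26.414253 + (1-p)*9.706561] = 17.435154
  V(3,1) = exp(-r*dt) * [p*9.706561 + (1-p)*0.000000] = 4.539158
  V(3,2) = exp(-r*dt) * [p*0.000000 + (1-p)*0.000000] = 0.000000
  V(3,3) = exp(-r*dt) * [p*0.000000 + (1-p)*0.000000] = 0.000000
  V(2,0) = exp(-r*dt) * [p*17.435154 + (1-p)*4.539158] = 10.530273
  V(2,1) = exp(-r*dt) * [p*4.539158 + (1-p)*0.000000] = 2.122684
  V(2,2) = exp(-r*dt) * [p*0.000000 + (1-p)*0.000000] = 0.000000
  V(1,0) = exp(-r*dt) * [p*10.530273 + (1-p)*2.122684] = 6.035901
  V(1,1) = exp(-r*dt) * [p*2.122684 + (1-p)*0.000000] = 0.992648
  V(0,0) = exp(-r*dt) * [p*6.035901 + (1-p)*0.992648] = 3.342418


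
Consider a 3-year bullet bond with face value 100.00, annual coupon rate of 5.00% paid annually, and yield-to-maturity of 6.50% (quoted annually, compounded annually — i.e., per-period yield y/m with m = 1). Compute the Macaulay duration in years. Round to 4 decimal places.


Coupon per period c = face * coupon_rate / m = 5.000000
Periods per year m = 1; per-period yield y/m = 0.065000
Number of cashflows N = 3
Cashflows (t years, CF_t, discount factor 1/(1+y/m)^(m*t), PV):
  t = 1.0000: CF_t = 5.000000, DF = 0.938967, PV = 4.694836
  t = 2.0000: CF_t = 5.000000, DF = 0.881659, PV = 4.408296
  t = 3.0000: CF_t = 105.000000, DF = 0.827849, PV = 86.924155
Price P = sum_t PV_t = 96.027287
Macaulay numerator sum_t t * PV_t:
  t * PV_t at t = 1.0000: 4.694836
  t * PV_t at t = 2.0000: 8.816593
  t * PV_t at t = 3.0000: 260.772464
Macaulay duration D = (sum_t t * PV_t) / P = 274.283892 / 96.027287 = 2.856312

Answer: Macaulay duration = 2.8563 years


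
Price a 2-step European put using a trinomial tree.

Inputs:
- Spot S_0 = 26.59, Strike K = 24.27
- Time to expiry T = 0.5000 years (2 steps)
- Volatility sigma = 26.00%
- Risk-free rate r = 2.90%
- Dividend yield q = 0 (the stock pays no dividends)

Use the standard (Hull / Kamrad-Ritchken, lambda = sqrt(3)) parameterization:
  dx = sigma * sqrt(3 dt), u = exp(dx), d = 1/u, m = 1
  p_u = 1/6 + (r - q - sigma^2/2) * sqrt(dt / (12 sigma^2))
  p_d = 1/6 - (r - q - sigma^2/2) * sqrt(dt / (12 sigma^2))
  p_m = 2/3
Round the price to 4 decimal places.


dt = T/N = 0.250000; dx = sigma*sqrt(3*dt) = 0.225167
u = exp(dx) = 1.252531; d = 1/u = 0.798383
p_u = 0.164002, p_m = 0.666667, p_d = 0.169331
Discount per step: exp(-r*dt) = 0.992776
Stock lattice S(k, j) with j the centered position index:
  k=0: S(0,+0) = 26.5900
  k=1: S(1,-1) = 21.2290; S(1,+0) = 26.5900; S(1,+1) = 33.3048
  k=2: S(2,-2) = 16.9489; S(2,-1) = 21.2290; S(2,+0) = 26.5900; S(2,+1) = 33.3048; S(2,+2) = 41.7153
Terminal payoffs V(N, j) = max(K - S_T, 0):
  V(2,-2) = 7.321116; V(2,-1) = 3.040991; V(2,+0) = 0.000000; V(2,+1) = 0.000000; V(2,+2) = 0.000000
Backward induction: V(k, j) = exp(-r*dt) * [p_u * V(k+1, j+1) + p_m * V(k+1, j) + p_d * V(k+1, j-1)]
  V(1,-1) = exp(-r*dt) * [p_u*0.000000 + p_m*3.040991 + p_d*7.321116] = 3.243422
  V(1,+0) = exp(-r*dt) * [p_u*0.000000 + p_m*0.000000 + p_d*3.040991] = 0.511215
  V(1,+1) = exp(-r*dt) * [p_u*0.000000 + p_m*0.000000 + p_d*0.000000] = 0.000000
  V(0,+0) = exp(-r*dt) * [p_u*0.000000 + p_m*0.511215 + p_d*3.243422] = 0.883594

Answer: Price = V(0,0) = 0.8836
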